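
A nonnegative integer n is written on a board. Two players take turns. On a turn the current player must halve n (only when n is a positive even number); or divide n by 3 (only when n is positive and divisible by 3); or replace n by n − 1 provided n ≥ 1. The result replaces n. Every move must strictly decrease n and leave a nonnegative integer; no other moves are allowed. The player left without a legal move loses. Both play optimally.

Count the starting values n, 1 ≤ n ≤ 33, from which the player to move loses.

12

Work bottom-up. With no move the player to move loses. Otherwise the position is W if at least one move leads to an L position for the opponent, and L if every move leads to a W.
n=0: no move → L
n=1: can move to 0, which is L ⇒ W
n=2: the only move is to 1(W), a W ⇒ L
n=3: can move to 2, which is L ⇒ W
n=4: can move to 2, which is L ⇒ W
n=5: the only move is to 4(W), a W ⇒ L
n=6: can move to 2, which is L ⇒ W
n=7: the only move is to 6(W), a W ⇒ L
n=8: can move to 7, which is L ⇒ W
n=9: moves to 3(W), 8(W); every one is W ⇒ L
n=10: can move to 5, which is L ⇒ W
n=11: the only move is to 10(W), a W ⇒ L
n=12: can move to 11, which is L ⇒ W
n=13: the only move is to 12(W), a W ⇒ L
n=14: can move to 7, which is L ⇒ W
n=15: can move to 5, which is L ⇒ W
n=16: moves to 8(W), 15(W); every one is W ⇒ L
n=17: can move to 16, which is L ⇒ W
n=18: can move to 9, which is L ⇒ W
n=19: the only move is to 18(W), a W ⇒ L
n=20: can move to 19, which is L ⇒ W
n=21: can move to 7, which is L ⇒ W
n=22: can move to 11, which is L ⇒ W
n=23: the only move is to 22(W), a W ⇒ L
n=24: can move to 23, which is L ⇒ W
n=25: the only move is to 24(W), a W ⇒ L
n=26: can move to 13, which is L ⇒ W
n=27: can move to 9, which is L ⇒ W
n=28: moves to 14(W), 27(W); every one is W ⇒ L
n=29: can move to 28, which is L ⇒ W
n=30: moves to 10(W), 15(W), 29(W); every one is W ⇒ L
n=31: can move to 30, which is L ⇒ W
n=32: can move to 16, which is L ⇒ W
n=33: can move to 11, which is L ⇒ W
L entries with 1 ≤ n ≤ 33 (n=0 is outside the asked range and is not counted): n = 2, 5, 7, 9, 11, 13, 16, 19, 23, 25, 28, 30; that makes 12.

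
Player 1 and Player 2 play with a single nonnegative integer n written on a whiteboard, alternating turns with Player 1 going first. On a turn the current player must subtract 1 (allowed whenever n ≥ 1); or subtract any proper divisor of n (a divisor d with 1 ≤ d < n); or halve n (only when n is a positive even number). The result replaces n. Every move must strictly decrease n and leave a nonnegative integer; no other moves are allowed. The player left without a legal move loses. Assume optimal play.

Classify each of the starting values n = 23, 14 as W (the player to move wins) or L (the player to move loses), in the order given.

Label each position W (a win for the player to move) or L (a loss). A position with no legal move is L; any other position is W exactly when some move reaches an L, and L when every move reaches a W.
n=0: no move → L
n=1: can move to 0, which is L ⇒ W
n=2: the only move is to 1(W), a W ⇒ L
n=3: can move to 2, which is L ⇒ W
n=4: can move to 2, which is L ⇒ W
n=5: the only move is to 4(W), a W ⇒ L
n=6: can move to 5, which is L ⇒ W
n=7: the only move is to 6(W), a W ⇒ L
n=8: can move to 7, which is L ⇒ W
n=9: moves to 6(W), 8(W); every one is W ⇒ L
n=10: can move to 5, which is L ⇒ W
n=11: the only move is to 10(W), a W ⇒ L
n=12: can move to 9, which is L ⇒ W
n=13: the only move is to 12(W), a W ⇒ L
n=14: can move to 7, which is L ⇒ W
n=15: moves to 10(W), 12(W), 14(W); every one is W ⇒ L
n=16: can move to 15, which is L ⇒ W
n=17: the only move is to 16(W), a W ⇒ L
n=18: can move to 9, which is L ⇒ W
n=19: the only move is to 18(W), a W ⇒ L
n=20: can move to 15, which is L ⇒ W
n=21: moves to 14(W), 18(W), 20(W); every one is W ⇒ L
n=22: can move to 11, which is L ⇒ W
n=23: the only move is to 22(W), a W ⇒ L

23: L, 14: W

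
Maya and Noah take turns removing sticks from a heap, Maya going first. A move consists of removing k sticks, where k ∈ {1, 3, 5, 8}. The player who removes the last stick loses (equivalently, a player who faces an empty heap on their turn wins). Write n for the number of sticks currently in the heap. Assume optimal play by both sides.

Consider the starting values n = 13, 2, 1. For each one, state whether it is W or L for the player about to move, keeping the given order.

Work bottom-up. With no move the player to move wins. Otherwise the position is W if at least one move leads to an L position for the opponent, and L if every move leads to a W.
n=0: no move; the opponent has just taken the last stick and therefore loses → W
n=1: L (sole option 0(W) is W)
n=2: W (go to 1, an L position)
n=3: L (options 2(W), 0(W) are all W)
n=4: W (go to 3, an L position)
n=5: L (options 4(W), 2(W), 0(W) are all W)
n=6: W (go to 5, an L position)
n=7: L (options 6(W), 4(W), 2(W) are all W)
n=8: W (go to 7, an L position)
n=9: W (go to 1, an L position)
n=10: W (go to 7, an L position)
n=11: W (go to 3, an L position)
n=12: W (go to 7, an L position)
n=13: W (go to 5, an L position)

13: W, 2: W, 1: L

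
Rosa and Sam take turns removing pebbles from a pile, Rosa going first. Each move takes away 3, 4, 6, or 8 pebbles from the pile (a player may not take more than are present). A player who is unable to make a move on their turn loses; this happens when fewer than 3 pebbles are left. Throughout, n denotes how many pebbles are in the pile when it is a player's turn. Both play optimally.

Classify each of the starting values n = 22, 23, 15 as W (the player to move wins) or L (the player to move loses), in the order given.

Work bottom-up. With no move the player to move loses. Otherwise the position is W if at least one move leads to an L position for the opponent, and L if every move leads to a W.
n=0: no move → L
n=1: no move → L
n=2: no move → L
n=3: W (go to 0, an L position)
n=4: W (go to 1, an L position)
n=5: W (go to 2, an L position)
n=6: W (go to 2, an L position)
n=7: W (go to 1, an L position)
n=8: W (go to 2, an L position)
n=9: W (go to 1, an L position)
n=10: W (go to 2, an L position)
n=11: L (options 8(W), 7(W), 5(W), 3(W) are all W)
n=12: L (options 9(W), 8(W), 6(W), 4(W) are all W)
n=13: L (options 10(W), 9(W), 7(W), 5(W) are all W)
n=14: W (go to 11, an L position)
n=15: W (go to 12, an L position)
n=16: W (go to 13, an L position)
n=17: W (go to 13, an L position)
n=18: W (go to 12, an L position)
n=19: W (go to 13, an L position)
n=20: W (go to 12, an L position)
n=21: W (go to 13, an L position)
n=22: L (options 19(W), 18(W), 16(W), 14(W) are all W)
n=23: L (options 20(W), 19(W), 17(W), 15(W) are all W)

22: L, 23: L, 15: W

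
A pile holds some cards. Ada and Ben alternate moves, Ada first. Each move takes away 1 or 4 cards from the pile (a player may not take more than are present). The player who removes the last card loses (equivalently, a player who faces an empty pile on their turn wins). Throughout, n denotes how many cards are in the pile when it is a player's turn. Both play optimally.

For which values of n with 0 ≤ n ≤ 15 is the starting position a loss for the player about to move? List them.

1, 3, 6, 8, 11, 13

Compute win/loss labels from the base case upward. A position with no move is W. Any other position is W if it can reach an L in one move, else L.
n=0: no move; the opponent has just taken the last card and therefore loses → W
n=1: only reaches 0(W), which is W → L
n=2: reaches L-position 1 → W
n=3: only reaches 2(W), which is W → L
n=4: reaches L-position 3 → W
n=5: reaches L-position 1 → W
n=6: only reaches 5(W), 2(W), all W → L
n=7: reaches L-position 6 → W
n=8: only reaches 7(W), 4(W), all W → L
n=9: reaches L-position 8 → W
n=10: reaches L-position 6 → W
n=11: only reaches 10(W), 7(W), all W → L
n=12: reaches L-position 11 → W
n=13: only reaches 12(W), 9(W), all W → L
n=14: reaches L-position 13 → W
n=15: reaches L-position 11 → W
The losing starting values of n are exactly the entries labelled L in this table (6 of them).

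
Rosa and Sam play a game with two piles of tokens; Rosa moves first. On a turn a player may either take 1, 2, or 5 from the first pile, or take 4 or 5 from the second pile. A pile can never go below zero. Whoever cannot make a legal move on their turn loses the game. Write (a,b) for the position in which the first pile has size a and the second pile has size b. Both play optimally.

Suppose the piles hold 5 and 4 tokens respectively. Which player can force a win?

Compute win/loss labels from the base case upward. A position with no move is L. Any other position is W if it can reach an L in one move, else L.
No move ever increases a pile, so every position that can arise here has a ≤ 5 and b ≤ 4; it is enough to label the cells with 0 ≤ a ≤ 5 and 0 ≤ b ≤ 4.
Every move lowers a or b (never raises either), so fill the grid row by row in increasing a, and left to right within a row: each cell's successors are then already labelled.
      b=0  b=1  b=2  b=3  b=4
a=0:    L    L    L    L    W
a=1:    W    W    W    W    L
a=2:    W    W    W    W    W
a=3:    L    L    L    L    W
a=4:    W    W    W    W    L
a=5:    W    W    W    W    W
Cells with no legal move (terminal, hence L): (0,0), (0,1), (0,2), (0,3).
The remaining L cells, each justified by listing all of its moves:
(1,4): →(0,4)(W), (1,0)(W) — all W, so L
(3,0): →(2,0)(W), (1,0)(W) — all W, so L
(3,1): →(2,1)(W), (1,1)(W) — all W, so L
(3,2): →(2,2)(W), (1,2)(W) — all W, so L
(3,3): →(2,3)(W), (1,3)(W) — all W, so L
(4,4): →(3,4)(W), (2,4)(W), (4,0)(W) — all W, so L
Every other cell has at least one move into one of the L cells above, so it is W.
The starting position (5,4) is W: Rosa should move to (4,4), handing over an L position.

Rosa wins.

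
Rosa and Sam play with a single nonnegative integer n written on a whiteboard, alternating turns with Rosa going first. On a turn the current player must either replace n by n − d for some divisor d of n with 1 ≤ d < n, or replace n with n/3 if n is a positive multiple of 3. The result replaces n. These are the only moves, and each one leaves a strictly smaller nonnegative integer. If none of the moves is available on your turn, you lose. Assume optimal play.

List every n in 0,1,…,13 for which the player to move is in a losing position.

0, 1, 4, 7, 9, 11, 13

Positions with no move are L. A position that does have a move is losing for the player to move precisely when every available move leads to a winning position for the opponent. Fill in the labels:
n=0: no move → L
n=1: no move → L
n=2: can move to 1, which is L ⇒ W
n=3: can move to 1, which is L ⇒ W
n=4: moves to 2(W), 3(W); every one is W ⇒ L
n=5: can move to 4, which is L ⇒ W
n=6: can move to 4, which is L ⇒ W
n=7: the only move is to 6(W), a W ⇒ L
n=8: can move to 4, which is L ⇒ W
n=9: moves to 3(W), 6(W), 8(W); every one is W ⇒ L
n=10: can move to 9, which is L ⇒ W
n=11: the only move is to 10(W), a W ⇒ L
n=12: can move to 4, which is L ⇒ W
n=13: the only move is to 12(W), a W ⇒ L
Reading off the rows marked L gives the requested list; there are 7 such values of n.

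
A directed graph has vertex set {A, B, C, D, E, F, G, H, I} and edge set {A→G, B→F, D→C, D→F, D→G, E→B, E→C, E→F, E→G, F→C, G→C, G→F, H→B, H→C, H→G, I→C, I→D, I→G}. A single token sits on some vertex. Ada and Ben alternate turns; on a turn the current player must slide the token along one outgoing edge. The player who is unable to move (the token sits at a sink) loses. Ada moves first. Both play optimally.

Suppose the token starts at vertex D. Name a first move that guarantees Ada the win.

Move to C.

Work bottom-up. With no move the player to move loses. Otherwise the position is W if at least one move leads to an L position for the opponent, and L if every move leads to a W.
Every edge goes from a vertex to one that appears earlier in the order C, F, G, D, I, A, B, H, E, so processing vertices in that order labels each vertex after all of its successors.
C: no outgoing edge → L
F: →C(L), so W
G: →C(L), so W
D: →C(L), so W
I: →C(L), so W
A: →G(W) only, which is W, so L
B: →F(W) only, which is W, so L
H: →B(L), so W
E: →B(L), so W
From D, the L positions reachable in one move are: C.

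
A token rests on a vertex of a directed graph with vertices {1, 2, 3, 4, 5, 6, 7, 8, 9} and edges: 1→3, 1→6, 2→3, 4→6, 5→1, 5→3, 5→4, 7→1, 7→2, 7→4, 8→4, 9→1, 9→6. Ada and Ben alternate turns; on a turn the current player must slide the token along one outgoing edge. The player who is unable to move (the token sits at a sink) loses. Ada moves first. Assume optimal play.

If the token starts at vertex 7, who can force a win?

Ben wins.

Classify positions by backward induction: terminal positions (no move available) are L. From any other position, the mover wins iff some move reaches an L.
Every edge goes from a vertex to one that appears earlier in the order 6, 3, 4, 1, 5, 9, 2, 7, 8, so processing vertices in that order labels each vertex after all of its successors.
6: no outgoing edge → L
3: no outgoing edge → L
4: W (go to 6, an L position)
1: W (go to 3, an L position)
5: W (go to 3, an L position)
9: W (go to 6, an L position)
2: W (go to 3, an L position)
7: L (options 2(W), 1(W), 4(W) are all W)
8: L (sole option 4(W) is W)
Every move from 7 reaches a W position, so the mover loses.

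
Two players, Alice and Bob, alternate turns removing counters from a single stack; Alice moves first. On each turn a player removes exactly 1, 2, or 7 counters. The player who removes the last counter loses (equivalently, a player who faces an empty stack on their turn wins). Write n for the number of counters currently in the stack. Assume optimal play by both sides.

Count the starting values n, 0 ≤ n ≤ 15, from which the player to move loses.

Use the standard recursion: the mover wins at a terminal position; elsewhere, the mover wins exactly when some move hands the opponent an L position.
n=0: no move; the opponent has just taken the last counter and therefore loses → W
n=1: →0(W) only, which is W, so L
n=2: →1(L), so W
n=3: →1(L), so W
n=4: →3(W), 2(W) — all W, so L
n=5: →4(L), so W
n=6: →4(L), so W
n=7: →6(W), 5(W), 0(W) — all W, so L
n=8: →7(L), so W
n=9: →7(L), so W
n=10: →9(W), 8(W), 3(W) — all W, so L
n=11: →10(L), so W
n=12: →10(L), so W
n=13: →12(W), 11(W), 6(W) — all W, so L
n=14: →13(L), so W
n=15: →13(L), so W
L entries with 0 ≤ n ≤ 15: n = 1, 4, 7, 10, 13; that makes 5.

5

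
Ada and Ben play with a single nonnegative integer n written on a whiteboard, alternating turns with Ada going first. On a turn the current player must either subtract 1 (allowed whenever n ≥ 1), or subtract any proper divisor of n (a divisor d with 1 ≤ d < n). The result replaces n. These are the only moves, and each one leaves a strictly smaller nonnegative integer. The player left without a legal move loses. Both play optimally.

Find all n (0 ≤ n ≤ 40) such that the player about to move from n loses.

0, 2, 5, 7, 9, 11, 13, 15, 17, 19, 21, 23, 25, 27, 29, 31, 33, 35, 37, 39

Positions with no move are L. A position that does have a move is losing for the player to move precisely when every available move leads to a winning position for the opponent. Fill in the labels:
n=0: no move → L
n=1: W (go to 0, an L position)
n=2: L (sole option 1(W) is W)
n=3: W (go to 2, an L position)
n=4: W (go to 2, an L position)
n=5: L (sole option 4(W) is W)
n=6: W (go to 5, an L position)
n=7: L (sole option 6(W) is W)
n=8: W (go to 7, an L position)
n=9: L (options 6(W), 8(W) are all W)
n=10: W (go to 5, an L position)
n=11: L (sole option 10(W) is W)
n=12: W (go to 9, an L position)
n=13: L (sole option 12(W) is W)
n=14: W (go to 7, an L position)
n=15: L (options 10(W), 12(W), 14(W) are all W)
n=16: W (go to 15, an L position)
n=17: L (sole option 16(W) is W)
n=18: W (go to 9, an L position)
n=19: L (sole option 18(W) is W)
n=20: W (go to 15, an L position)
n=21: L (options 14(W), 18(W), 20(W) are all W)
n=22: W (go to 11, an L position)
n=23: L (sole option 22(W) is W)
n=24: W (go to 21, an L position)
n=25: L (options 20(W), 24(W) are all W)
n=26: W (go to 13, an L position)
n=27: L (options 18(W), 24(W), 26(W) are all W)
n=28: W (go to 21, an L position)
n=29: L (sole option 28(W) is W)
n=30: W (go to 15, an L position)
n=31: L (sole option 30(W) is W)
n=32: W (go to 31, an L position)
n=33: L (options 22(W), 30(W), 32(W) are all W)
n=34: W (go to 17, an L position)
n=35: L (options 28(W), 30(W), 34(W) are all W)
n=36: W (go to 27, an L position)
n=37: L (sole option 36(W) is W)
n=38: W (go to 19, an L position)
n=39: L (options 26(W), 36(W), 38(W) are all W)
n=40: W (go to 35, an L position)
Reading off the rows marked L gives the requested list; there are 20 such values of n.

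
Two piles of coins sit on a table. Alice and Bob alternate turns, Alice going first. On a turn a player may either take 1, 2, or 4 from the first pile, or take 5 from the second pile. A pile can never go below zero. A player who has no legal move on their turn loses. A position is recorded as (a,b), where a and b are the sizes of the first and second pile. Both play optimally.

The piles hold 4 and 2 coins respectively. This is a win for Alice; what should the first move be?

Move to (3,2).

Compute win/loss labels from the base case upward. A position with no move is L. Any other position is W if it can reach an L in one move, else L.
No move ever increases a pile, so every position that can arise here has a ≤ 4 and b ≤ 2; it is enough to label the cells with 0 ≤ a ≤ 4 and 0 ≤ b ≤ 2.
Every move lowers a or b (never raises either), so fill the grid row by row in increasing a, and left to right within a row: each cell's successors are then already labelled.
      b=0  b=1  b=2
a=0:    L    L    L
a=1:    W    W    W
a=2:    W    W    W
a=3:    L    L    L
a=4:    W    W    W
Cells with no legal move (terminal, hence L): (0,0), (0,1), (0,2).
The remaining L cells, each justified by listing all of its moves:
(3,0): only reaches (2,0)(W), (1,0)(W), all W → L
(3,1): only reaches (2,1)(W), (1,1)(W), all W → L
(3,2): only reaches (2,2)(W), (1,2)(W), all W → L
Every other cell has at least one move into one of the L cells above, so it is W.
From (4,2), the L positions reachable in one move are: (3,2), (0,2). Any move reaching one of these is winning.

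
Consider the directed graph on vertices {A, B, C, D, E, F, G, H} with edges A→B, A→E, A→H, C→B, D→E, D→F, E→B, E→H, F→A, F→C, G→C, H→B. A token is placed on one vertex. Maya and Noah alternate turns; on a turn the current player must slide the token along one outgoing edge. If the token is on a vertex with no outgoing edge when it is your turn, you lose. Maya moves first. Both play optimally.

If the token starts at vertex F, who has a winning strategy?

Noah wins.

Work bottom-up. With no move the player to move loses. Otherwise the position is W if at least one move leads to an L position for the opponent, and L if every move leads to a W.
Every edge goes from a vertex to one that appears earlier in the order B, H, E, C, A, F, G, D, so processing vertices in that order labels each vertex after all of its successors.
B: no outgoing edge → L
H: →B(L), so W
E: →B(L), so W
C: →B(L), so W
A: →B(L), so W
F: →A(W), C(W) — all W, so L
G: →C(W) only, which is W, so L
D: →F(L), so W
Every move from F reaches a W position, so the mover loses.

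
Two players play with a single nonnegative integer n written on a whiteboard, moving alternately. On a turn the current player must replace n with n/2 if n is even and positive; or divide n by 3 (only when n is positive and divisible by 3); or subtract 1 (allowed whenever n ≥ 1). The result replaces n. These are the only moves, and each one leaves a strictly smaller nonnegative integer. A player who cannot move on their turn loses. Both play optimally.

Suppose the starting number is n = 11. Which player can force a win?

The second player wins.

Label each position W (a win for the player to move) or L (a loss). A position with no legal move is L; any other position is W exactly when some move reaches an L, and L when every move reaches a W.
n=0: no move → L
n=1: →0(L), so W
n=2: →1(W) only, which is W, so L
n=3: →2(L), so W
n=4: →2(L), so W
n=5: →4(W) only, which is W, so L
n=6: →2(L), so W
n=7: →6(W) only, which is W, so L
n=8: →7(L), so W
n=9: →3(W), 8(W) — all W, so L
n=10: →5(L), so W
n=11: →10(W) only, which is W, so L
The starting position 11 is L: whatever the player to move does, the opponent receives a W position.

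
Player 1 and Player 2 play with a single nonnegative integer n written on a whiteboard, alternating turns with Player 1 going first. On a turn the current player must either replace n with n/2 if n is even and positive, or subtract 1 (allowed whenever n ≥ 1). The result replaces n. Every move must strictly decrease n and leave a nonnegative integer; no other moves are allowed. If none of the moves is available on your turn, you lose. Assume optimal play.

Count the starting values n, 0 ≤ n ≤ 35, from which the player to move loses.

Label each position W (a win for the player to move) or L (a loss). A position with no legal move is L; any other position is W exactly when some move reaches an L, and L when every move reaches a W.
n=0: no move → L
n=1: can move to 0, which is L ⇒ W
n=2: the only move is to 1(W), a W ⇒ L
n=3: can move to 2, which is L ⇒ W
n=4: can move to 2, which is L ⇒ W
n=5: the only move is to 4(W), a W ⇒ L
n=6: can move to 5, which is L ⇒ W
n=7: the only move is to 6(W), a W ⇒ L
n=8: can move to 7, which is L ⇒ W
n=9: the only move is to 8(W), a W ⇒ L
n=10: can move to 5, which is L ⇒ W
n=11: the only move is to 10(W), a W ⇒ L
n=12: can move to 11, which is L ⇒ W
n=13: the only move is to 12(W), a W ⇒ L
n=14: can move to 7, which is L ⇒ W
n=15: the only move is to 14(W), a W ⇒ L
n=16: can move to 15, which is L ⇒ W
n=17: the only move is to 16(W), a W ⇒ L
n=18: can move to 9, which is L ⇒ W
n=19: the only move is to 18(W), a W ⇒ L
n=20: can move to 19, which is L ⇒ W
n=21: the only move is to 20(W), a W ⇒ L
n=22: can move to 11, which is L ⇒ W
n=23: the only move is to 22(W), a W ⇒ L
n=24: can move to 23, which is L ⇒ W
n=25: the only move is to 24(W), a W ⇒ L
n=26: can move to 13, which is L ⇒ W
n=27: the only move is to 26(W), a W ⇒ L
n=28: can move to 27, which is L ⇒ W
n=29: the only move is to 28(W), a W ⇒ L
n=30: can move to 15, which is L ⇒ W
n=31: the only move is to 30(W), a W ⇒ L
n=32: can move to 31, which is L ⇒ W
n=33: the only move is to 32(W), a W ⇒ L
n=34: can move to 17, which is L ⇒ W
n=35: the only move is to 34(W), a W ⇒ L
L entries with 0 ≤ n ≤ 35: n = 0, 2, 5, 7, 9, 11, 13, 15, 17, 19, 21, 23, 25, 27, 29, 31, 33, 35; that makes 18.

18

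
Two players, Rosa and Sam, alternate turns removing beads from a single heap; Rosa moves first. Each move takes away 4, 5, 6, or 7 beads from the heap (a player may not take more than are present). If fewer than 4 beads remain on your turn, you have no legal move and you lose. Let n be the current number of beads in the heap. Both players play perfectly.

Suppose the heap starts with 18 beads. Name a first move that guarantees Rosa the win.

Positions with no move are L. A position that does have a move is losing for the player to move precisely when every available move leads to a winning position for the opponent. Fill in the labels:
n=0: no move → L
n=1: no move → L
n=2: no move → L
n=3: no move → L
n=4: W (go to 0, an L position)
n=5: W (go to 1, an L position)
n=6: W (go to 2, an L position)
n=7: W (go to 3, an L position)
n=8: W (go to 3, an L position)
n=9: W (go to 3, an L position)
n=10: W (go to 3, an L position)
n=11: L (options 7(W), 6(W), 5(W), 4(W) are all W)
n=12: L (options 8(W), 7(W), 6(W), 5(W) are all W)
n=13: L (options 9(W), 8(W), 7(W), 6(W) are all W)
n=14: L (options 10(W), 9(W), 8(W), 7(W) are all W)
n=15: W (go to 11, an L position)
n=16: W (go to 12, an L position)
n=17: W (go to 13, an L position)
n=18: W (go to 14, an L position)
From 18, the L positions reachable in one move are: 14, 13, 12, 11. Any move reaching one of these is winning.

Remove 4, leaving 14.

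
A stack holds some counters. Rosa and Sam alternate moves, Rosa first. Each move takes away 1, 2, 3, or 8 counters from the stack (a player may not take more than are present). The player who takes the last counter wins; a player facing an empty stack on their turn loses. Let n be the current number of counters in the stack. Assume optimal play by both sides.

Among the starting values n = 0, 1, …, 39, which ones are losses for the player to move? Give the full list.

0, 4, 9, 13, 18, 22, 27, 31, 36

Build the W/L table. Terminal = L. A non-terminal position is W if it has a move to some L; otherwise it is L.
n=0: no move → L
n=1: can move to 0, which is L ⇒ W
n=2: can move to 0, which is L ⇒ W
n=3: can move to 0, which is L ⇒ W
n=4: moves to 3(W), 2(W), 1(W); every one is W ⇒ L
n=5: can move to 4, which is L ⇒ W
n=6: can move to 4, which is L ⇒ W
n=7: can move to 4, which is L ⇒ W
n=8: can move to 0, which is L ⇒ W
n=9: moves to 8(W), 7(W), 6(W), 1(W); every one is W ⇒ L
n=10: can move to 9, which is L ⇒ W
n=11: can move to 9, which is L ⇒ W
n=12: can move to 9, which is L ⇒ W
n=13: moves to 12(W), 11(W), 10(W), 5(W); every one is W ⇒ L
n=14: can move to 13, which is L ⇒ W
n=15: can move to 13, which is L ⇒ W
n=16: can move to 13, which is L ⇒ W
n=17: can move to 9, which is L ⇒ W
n=18: moves to 17(W), 16(W), 15(W), 10(W); every one is W ⇒ L
n=19: can move to 18, which is L ⇒ W
n=20: can move to 18, which is L ⇒ W
n=21: can move to 18, which is L ⇒ W
n=22: moves to 21(W), 20(W), 19(W), 14(W); every one is W ⇒ L
n=23: can move to 22, which is L ⇒ W
n=24: can move to 22, which is L ⇒ W
n=25: can move to 22, which is L ⇒ W
n=26: can move to 18, which is L ⇒ W
n=27: moves to 26(W), 25(W), 24(W), 19(W); every one is W ⇒ L
n=28: can move to 27, which is L ⇒ W
n=29: can move to 27, which is L ⇒ W
n=30: can move to 27, which is L ⇒ W
n=31: moves to 30(W), 29(W), 28(W), 23(W); every one is W ⇒ L
n=32: can move to 31, which is L ⇒ W
n=33: can move to 31, which is L ⇒ W
n=34: can move to 31, which is L ⇒ W
n=35: can move to 27, which is L ⇒ W
n=36: moves to 35(W), 34(W), 33(W), 28(W); every one is W ⇒ L
n=37: can move to 36, which is L ⇒ W
n=38: can move to 36, which is L ⇒ W
n=39: can move to 36, which is L ⇒ W
Reading off the rows marked L gives the requested list; there are 9 such values of n.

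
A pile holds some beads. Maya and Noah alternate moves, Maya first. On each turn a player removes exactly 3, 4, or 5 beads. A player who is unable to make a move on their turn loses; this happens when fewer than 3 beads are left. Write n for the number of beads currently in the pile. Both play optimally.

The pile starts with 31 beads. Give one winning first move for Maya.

Remove 5, leaving 26.

Positions with no move are L. A position that does have a move is losing for the player to move precisely when every available move leads to a winning position for the opponent. Fill in the labels:
n=0: no move → L
n=1: no move → L
n=2: no move → L
n=3: can move to 0, which is L ⇒ W
n=4: can move to 1, which is L ⇒ W
n=5: can move to 2, which is L ⇒ W
n=6: can move to 2, which is L ⇒ W
n=7: can move to 2, which is L ⇒ W
n=8: moves to 5(W), 4(W), 3(W); every one is W ⇒ L
n=9: moves to 6(W), 5(W), 4(W); every one is W ⇒ L
n=10: moves to 7(W), 6(W), 5(W); every one is W ⇒ L
n=11: can move to 8, which is L ⇒ W
n=12: can move to 9, which is L ⇒ W
n=13: can move to 10, which is L ⇒ W
n=14: can move to 10, which is L ⇒ W
n=15: can move to 10, which is L ⇒ W
n=16: moves to 13(W), 12(W), 11(W); every one is W ⇒ L
n=17: moves to 14(W), 13(W), 12(W); every one is W ⇒ L
n=18: moves to 15(W), 14(W), 13(W); every one is W ⇒ L
n=19: can move to 16, which is L ⇒ W
n=20: can move to 17, which is L ⇒ W
n=21: can move to 18, which is L ⇒ W
n=22: can move to 18, which is L ⇒ W
n=23: can move to 18, which is L ⇒ W
n=24: moves to 21(W), 20(W), 19(W); every one is W ⇒ L
n=25: moves to 22(W), 21(W), 20(W); every one is W ⇒ L
n=26: moves to 23(W), 22(W), 21(W); every one is W ⇒ L
n=27: can move to 24, which is L ⇒ W
n=28: can move to 25, which is L ⇒ W
n=29: can move to 26, which is L ⇒ W
n=30: can move to 26, which is L ⇒ W
n=31: can move to 26, which is L ⇒ W
From 31, the L positions reachable in one move are: 26.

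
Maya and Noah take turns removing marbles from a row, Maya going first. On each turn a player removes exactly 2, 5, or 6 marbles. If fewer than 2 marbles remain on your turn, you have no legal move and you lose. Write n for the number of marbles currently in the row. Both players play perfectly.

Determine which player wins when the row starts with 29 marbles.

Maya wins.

Label each position W (a win for the player to move) or L (a loss). A position with no legal move is L; any other position is W exactly when some move reaches an L, and L when every move reaches a W.
n=0: no move → L
n=1: no move → L
n=2: W (go to 0, an L position)
n=3: W (go to 1, an L position)
n=4: L (sole option 2(W) is W)
n=5: W (go to 0, an L position)
n=6: W (go to 4, an L position)
n=7: W (go to 1, an L position)
n=8: L (options 6(W), 3(W), 2(W) are all W)
n=9: W (go to 4, an L position)
n=10: W (go to 8, an L position)
n=11: L (options 9(W), 6(W), 5(W) are all W)
n=12: L (options 10(W), 7(W), 6(W) are all W)
n=13: W (go to 11, an L position)
n=14: W (go to 12, an L position)
n=15: L (options 13(W), 10(W), 9(W) are all W)
n=16: W (go to 11, an L position)
n=17: W (go to 15, an L position)
n=18: W (go to 12, an L position)
n=19: L (options 17(W), 14(W), 13(W) are all W)
n=20: W (go to 15, an L position)
n=21: W (go to 19, an L position)
n=22: L (options 20(W), 17(W), 16(W) are all W)
n=23: L (options 21(W), 18(W), 17(W) are all W)
n=24: W (go to 22, an L position)
n=25: W (go to 23, an L position)
n=26: L (options 24(W), 21(W), 20(W) are all W)
n=27: W (go to 22, an L position)
n=28: W (go to 26, an L position)
n=29: W (go to 23, an L position)
From 29 Maya can remove 6, leaving 23, reaching an L position.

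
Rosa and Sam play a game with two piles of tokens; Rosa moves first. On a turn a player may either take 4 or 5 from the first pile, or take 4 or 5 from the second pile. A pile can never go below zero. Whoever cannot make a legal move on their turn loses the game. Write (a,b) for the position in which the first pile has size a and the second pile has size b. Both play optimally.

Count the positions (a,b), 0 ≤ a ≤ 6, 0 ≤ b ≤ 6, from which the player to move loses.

Compute win/loss labels from the base case upward. A position with no move is L. Any other position is W if it can reach an L in one move, else L.
Every move lowers a or b (never raises either), so fill the grid row by row in increasing a, and left to right within a row: each cell's successors are then already labelled.
      b=0  b=1  b=2  b=3  b=4  b=5  b=6
a=0:    L    L    L    L    W    W    W
a=1:    L    L    L    L    W    W    W
a=2:    L    L    L    L    W    W    W
a=3:    L    L    L    L    W    W    W
a=4:    W    W    W    W    L    L    L
a=5:    W    W    W    W    L    L    L
a=6:    W    W    W    W    L    L    L
Cells with no legal move (terminal, hence L): (0,0), (0,1), (0,2), (0,3), (1,0), (1,1), (1,2), (1,3), (2,0), (2,1), (2,2), (2,3), (3,0), (3,1), (3,2), (3,3).
The remaining L cells, each justified by listing all of its moves:
(4,4): L (options (0,4)(W), (4,0)(W) are all W)
(4,5): L (options (0,5)(W), (4,1)(W), (4,0)(W) are all W)
(4,6): L (options (0,6)(W), (4,2)(W), (4,1)(W) are all W)
(5,4): L (options (1,4)(W), (0,4)(W), (5,0)(W) are all W)
(5,5): L (options (1,5)(W), (0,5)(W), (5,1)(W), (5,0)(W) are all W)
(5,6): L (options (1,6)(W), (0,6)(W), (5,2)(W), (5,1)(W) are all W)
(6,4): L (options (2,4)(W), (1,4)(W), (6,0)(W) are all W)
(6,5): L (options (2,5)(W), (1,5)(W), (6,1)(W), (6,0)(W) are all W)
(6,6): L (options (2,6)(W), (1,6)(W), (6,2)(W), (6,1)(W) are all W)
Every other cell has at least one move into one of the L cells above, so it is W.
L cells per row: a=0: 4, a=1: 4, a=2: 4, a=3: 4, a=4: 3, a=5: 3, a=6: 3; total 25.

25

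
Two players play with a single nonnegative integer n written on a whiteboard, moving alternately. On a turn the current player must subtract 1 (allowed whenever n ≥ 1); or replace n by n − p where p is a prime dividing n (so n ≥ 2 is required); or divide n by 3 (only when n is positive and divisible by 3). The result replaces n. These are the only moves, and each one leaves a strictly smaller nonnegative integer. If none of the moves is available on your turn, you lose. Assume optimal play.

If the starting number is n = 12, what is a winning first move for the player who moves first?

Move to 4.

Label each position W (a win for the player to move) or L (a loss). A position with no legal move is L; any other position is W exactly when some move reaches an L, and L when every move reaches a W.
n=0: no move → L
n=1: can move to 0, which is L ⇒ W
n=2: can move to 0, which is L ⇒ W
n=3: can move to 0, which is L ⇒ W
n=4: moves to 2(W), 3(W); every one is W ⇒ L
n=5: can move to 0, which is L ⇒ W
n=6: can move to 4, which is L ⇒ W
n=7: can move to 0, which is L ⇒ W
n=8: moves to 6(W), 7(W); every one is W ⇒ L
n=9: can move to 8, which is L ⇒ W
n=10: can move to 8, which is L ⇒ W
n=11: can move to 0, which is L ⇒ W
n=12: can move to 4, which is L ⇒ W
From 12, the L positions reachable in one move are: 4.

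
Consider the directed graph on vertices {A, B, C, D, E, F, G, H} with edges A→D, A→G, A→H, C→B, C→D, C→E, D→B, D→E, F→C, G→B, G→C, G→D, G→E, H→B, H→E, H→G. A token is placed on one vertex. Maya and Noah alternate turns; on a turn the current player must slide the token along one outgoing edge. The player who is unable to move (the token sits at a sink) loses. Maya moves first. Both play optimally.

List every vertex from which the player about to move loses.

A, B, E, F

Classify positions by backward induction: terminal positions (no move available) are L. From any other position, the mover wins iff some move reaches an L.
Every edge goes from a vertex to one that appears earlier in the order E, B, D, C, G, F, H, A, so processing vertices in that order labels each vertex after all of its successors.
E: no outgoing edge → L
B: no outgoing edge → L
D: →B(L), so W
C: →B(L), so W
G: →B(L), so W
F: →C(W) only, which is W, so L
H: →B(L), so W
A: →H(W), G(W), D(W) — all W, so L
Reading off the rows marked L gives the requested list; there are 4 such vertices.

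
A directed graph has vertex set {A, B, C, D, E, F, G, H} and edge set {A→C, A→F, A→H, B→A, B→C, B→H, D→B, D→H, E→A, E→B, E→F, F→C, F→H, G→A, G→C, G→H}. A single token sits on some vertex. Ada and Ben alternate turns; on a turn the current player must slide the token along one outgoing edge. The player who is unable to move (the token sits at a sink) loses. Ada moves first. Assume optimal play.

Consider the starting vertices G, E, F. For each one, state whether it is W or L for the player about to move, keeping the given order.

G: W, E: L, F: W

Positions with no move are L. A position that does have a move is losing for the player to move precisely when every available move leads to a winning position for the opponent. Fill in the labels:
Every edge goes from a vertex to one that appears earlier in the order H, C, F, A, B, G, E, D, so processing vertices in that order labels each vertex after all of its successors.
H: no outgoing edge → L
C: no outgoing edge → L
F: reaches L-position C → W
A: reaches L-position C → W
B: reaches L-position C → W
G: reaches L-position C → W
E: only reaches B(W), A(W), F(W), all W → L
D: reaches L-position H → W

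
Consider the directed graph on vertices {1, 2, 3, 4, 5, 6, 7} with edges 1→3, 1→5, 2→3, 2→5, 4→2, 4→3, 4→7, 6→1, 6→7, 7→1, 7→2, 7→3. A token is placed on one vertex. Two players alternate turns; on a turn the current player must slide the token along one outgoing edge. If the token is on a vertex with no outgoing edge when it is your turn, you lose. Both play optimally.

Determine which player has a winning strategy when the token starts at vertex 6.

Use the standard recursion: the mover loses at a terminal position; elsewhere, the mover wins exactly when some move hands the opponent an L position.
Every edge goes from a vertex to one that appears earlier in the order 3, 5, 2, 1, 7, 6, 4, so processing vertices in that order labels each vertex after all of its successors.
3: no outgoing edge → L
5: no outgoing edge → L
2: →5(L), so W
1: →5(L), so W
7: →3(L), so W
6: →7(W), 1(W) — all W, so L
4: →3(L), so W
Every move from 6 reaches a W position, so the mover loses.

The second player wins.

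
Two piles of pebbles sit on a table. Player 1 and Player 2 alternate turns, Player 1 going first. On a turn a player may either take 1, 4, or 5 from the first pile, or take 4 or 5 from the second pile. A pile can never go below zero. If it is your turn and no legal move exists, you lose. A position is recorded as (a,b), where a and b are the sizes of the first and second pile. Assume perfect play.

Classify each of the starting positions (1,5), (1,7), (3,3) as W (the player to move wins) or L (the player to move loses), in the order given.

Label each position W (a win for the player to move) or L (a loss). A position with no legal move is L; any other position is W exactly when some move reaches an L, and L when every move reaches a W.
No move ever increases a pile, so every position that can arise here has a ≤ 3 and b ≤ 7; it is enough to label the cells with 0 ≤ a ≤ 3 and 0 ≤ b ≤ 7.
Every move lowers a or b (never raises either), so fill the grid row by row in increasing a, and left to right within a row: each cell's successors are then already labelled.
      b=0  b=1  b=2  b=3  b=4  b=5  b=6  b=7
a=0:    L    L    L    L    W    W    W    W
a=1:    W    W    W    W    L    L    L    L
a=2:    L    L    L    L    W    W    W    W
a=3:    W    W    W    W    L    L    L    L
Cells with no legal move (terminal, hence L): (0,0), (0,1), (0,2), (0,3).
The remaining L cells, each justified by listing all of its moves:
(1,4): moves to (0,4)(W), (1,0)(W); every one is W ⇒ L
(1,5): moves to (0,5)(W), (1,1)(W), (1,0)(W); every one is W ⇒ L
(1,6): moves to (0,6)(W), (1,2)(W), (1,1)(W); every one is W ⇒ L
(1,7): moves to (0,7)(W), (1,3)(W), (1,2)(W); every one is W ⇒ L
(2,0): the only move is to (1,0)(W), a W ⇒ L
(2,1): the only move is to (1,1)(W), a W ⇒ L
(2,2): the only move is to (1,2)(W), a W ⇒ L
(2,3): the only move is to (1,3)(W), a W ⇒ L
(3,4): moves to (2,4)(W), (3,0)(W); every one is W ⇒ L
(3,5): moves to (2,5)(W), (3,1)(W), (3,0)(W); every one is W ⇒ L
(3,6): moves to (2,6)(W), (3,2)(W), (3,1)(W); every one is W ⇒ L
(3,7): moves to (2,7)(W), (3,3)(W), (3,2)(W); every one is W ⇒ L
Every other cell has at least one move into one of the L cells above, so it is W.
(1,5): one of the L cells justified above, so L
(1,7): one of the L cells justified above, so L
(3,3): the move to (2,3) reaches an L cell, so W

(1,5): L, (1,7): L, (3,3): W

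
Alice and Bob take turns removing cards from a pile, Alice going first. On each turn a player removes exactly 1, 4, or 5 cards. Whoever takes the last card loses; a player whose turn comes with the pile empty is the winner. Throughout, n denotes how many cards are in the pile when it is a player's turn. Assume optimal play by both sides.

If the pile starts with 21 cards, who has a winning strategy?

Work bottom-up. With no move the player to move wins. Otherwise the position is W if at least one move leads to an L position for the opponent, and L if every move leads to a W.
n=0: no move; the opponent has just taken the last card and therefore loses → W
n=1: only reaches 0(W), which is W → L
n=2: reaches L-position 1 → W
n=3: only reaches 2(W), which is W → L
n=4: reaches L-position 3 → W
n=5: reaches L-position 1 → W
n=6: reaches L-position 1 → W
n=7: reaches L-position 3 → W
n=8: reaches L-position 3 → W
n=9: only reaches 8(W), 5(W), 4(W), all W → L
n=10: reaches L-position 9 → W
n=11: only reaches 10(W), 7(W), 6(W), all W → L
n=12: reaches L-position 11 → W
n=13: reaches L-position 9 → W
n=14: reaches L-position 9 → W
n=15: reaches L-position 11 → W
n=16: reaches L-position 11 → W
n=17: only reaches 16(W), 13(W), 12(W), all W → L
n=18: reaches L-position 17 → W
n=19: only reaches 18(W), 15(W), 14(W), all W → L
n=20: reaches L-position 19 → W
n=21: reaches L-position 17 → W
The starting position 21 is W: Alice should remove 4, leaving 17, handing over an L position.

Alice wins.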